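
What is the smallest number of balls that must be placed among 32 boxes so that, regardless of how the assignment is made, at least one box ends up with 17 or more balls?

With 512 balls one could put exactly 16 in each of the 32 boxes, and no box would reach 17.
Pigeonhole: one more ball must land in a box that already has 16, giving it 17.
So 32 × 16 + 1 = 513 balls are required.

513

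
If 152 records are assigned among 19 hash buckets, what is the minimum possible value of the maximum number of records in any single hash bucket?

8

The 19 hash buckets are the holes and the 152 records are the pigeons.
If every hash bucket held at most 7 records, the total would be at most 19 × 7 = 133, which is less than 152.
So some hash bucket holds at least ⌈152/19⌉ = 8 records.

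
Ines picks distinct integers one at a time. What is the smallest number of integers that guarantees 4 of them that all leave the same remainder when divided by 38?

By the pigeonhole principle, the 38 residue classes mod 38 are the pigeonholes.
With 114 integers one could put 3 in each residue class and have no class reach 4.
The 115th integer pushes some class to 4, so 38·3 + 1 = 115.

115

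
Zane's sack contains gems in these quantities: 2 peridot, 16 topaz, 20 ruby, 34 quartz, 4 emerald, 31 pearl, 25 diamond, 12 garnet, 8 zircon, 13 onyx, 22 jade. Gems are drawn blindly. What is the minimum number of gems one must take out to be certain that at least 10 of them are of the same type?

By pigeonhole, put each drawn gem into a box by type. The largest draw with every box below 10 takes min(count, 9) from each type; types with fewer than 9 contribute all they have.
Σ min(cᵢ, 9) = 2 + 9 + 9 + 9 + 4 + 9 + 9 + 9 + 8 + 9 + 9 = 86.
Draw number 86 + 1 = 87 must push one box to 10.

87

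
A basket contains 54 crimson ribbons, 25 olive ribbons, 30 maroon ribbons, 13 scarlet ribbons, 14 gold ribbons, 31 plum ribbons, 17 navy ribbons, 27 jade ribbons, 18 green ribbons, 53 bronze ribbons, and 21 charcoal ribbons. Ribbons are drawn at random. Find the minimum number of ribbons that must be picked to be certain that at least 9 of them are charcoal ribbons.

In the worst case for collecting charcoal ribbons, every non-charcoal ribbon comes out first.
There are 54 + 25 + 30 + 13 + 14 + 31 + 17 + 27 + 18 + 53 = 282 non-charcoal ribbons altogether.
After those, each further ribbon must be charcoal, so 282 + 9 = 291 draws guarantee 9 charcoal ribbons.

291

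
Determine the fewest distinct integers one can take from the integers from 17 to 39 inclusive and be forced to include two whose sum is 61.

Two chosen integers sum to 61 exactly when both halves of some pair {x, 61−x} with 22 ≤ x ≤ 61−x ≤ 39 are chosen — 9 such pairs.
The remaining 5 elements (those with no distinct partner in range) can never complete a 61-sum, so the worst case takes all of them and one from each pair: 5 + 9 = 14.
The 15th integer has to be the second member of some pair, so 14 + 1 = 15.

15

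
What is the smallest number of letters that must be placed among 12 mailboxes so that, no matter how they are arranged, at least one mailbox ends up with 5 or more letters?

With 48 letters one could put exactly 4 in each of the 12 mailboxes, and no mailbox would reach 5.
One more letter must land in a mailbox that already has 4, giving it 5.
So 12 × 4 + 1 = 49 letters are required.

49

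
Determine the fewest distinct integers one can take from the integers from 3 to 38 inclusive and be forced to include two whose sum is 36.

Two chosen integers sum to 36 exactly when both halves of some pair {x, 36−x} with 3 ≤ x ≤ 36−x ≤ 33 are chosen — 15 such pairs.
The remaining 6 elements (those with no distinct partner in range) can never complete a 36-sum, so the worst case takes all of them and one from each pair: 6 + 15 = 21.
The 22nd integer has to be the second member of some pair, so 21 + 1 = 22.

22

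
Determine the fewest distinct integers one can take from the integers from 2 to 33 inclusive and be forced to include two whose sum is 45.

A set avoiding the sum 45 can contain at most one of each pair {x, 45−x}, plus the 10 elements whose complement lies outside the range.
The integers 2, …, 22 (21 of them) are such a set: any two sum to at least 2+3 = 5 and at most 21+22 = 43 < 45.
By the pigeonhole principle, any 22nd integer completes one of the 11 pairs, so 22 choices force a sum of 45.

22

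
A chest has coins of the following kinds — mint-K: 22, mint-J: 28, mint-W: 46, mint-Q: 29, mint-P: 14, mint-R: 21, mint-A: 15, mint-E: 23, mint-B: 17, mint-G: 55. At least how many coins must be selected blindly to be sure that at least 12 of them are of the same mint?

111

By pigeonhole, put each drawn coin into a box by mint. The largest draw with every box below 12 takes min(count, 11) from each mint.
Σ min(cᵢ, 11) = 11 + 11 + 11 + 11 + 11 + 11 + 11 + 11 + 11 + 11 = 110.
Draw number 110 + 1 = 111 must push one box to 12.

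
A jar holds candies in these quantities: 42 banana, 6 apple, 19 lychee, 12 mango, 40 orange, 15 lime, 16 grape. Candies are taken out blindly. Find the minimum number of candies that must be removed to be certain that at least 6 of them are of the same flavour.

An adversary could hand out at most 5 candies per flavour: 5 + 5 + 5 + 5 + 5 + 5 + 5 = 35 candies and still no flavour has 6.
By the pigeonhole principle, one more candy lands in a flavour already at 5, so 36 draws are enough and 35 are not.

36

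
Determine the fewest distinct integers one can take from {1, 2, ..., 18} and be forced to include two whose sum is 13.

A set avoiding the sum 13 can contain at most one of each pair {x, 13−x}, plus the 6 elements whose complement lies outside the range.
The integers 7, …, 18 (12 of them) are such a set: any two sum to at least 7+8 = 15 > 13.
Any 13th integer completes one of the 6 pairs, so 13 choices force a sum of 13.

13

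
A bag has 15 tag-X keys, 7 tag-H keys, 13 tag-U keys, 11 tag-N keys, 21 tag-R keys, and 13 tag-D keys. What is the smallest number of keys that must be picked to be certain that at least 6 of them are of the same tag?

An adversary could hand out at most 5 keys per tag: 5 + 5 + 5 + 5 + 5 + 5 = 30 keys and still no tag has 6.
By the pigeonhole principle, one more key lands in a tag already at 5, so 31 draws are enough and 30 are not.

31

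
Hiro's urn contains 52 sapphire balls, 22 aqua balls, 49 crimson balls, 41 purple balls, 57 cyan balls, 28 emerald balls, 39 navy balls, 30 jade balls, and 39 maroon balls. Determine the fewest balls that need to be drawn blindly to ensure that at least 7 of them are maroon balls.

325

In the worst case for collecting maroon balls, every non-maroon ball comes out first.
There are 52 + 22 + 49 + 41 + 57 + 28 + 39 + 30 = 318 non-maroon balls altogether.
After those, each further ball must be maroon, so 318 + 7 = 325 draws guarantee 7 maroon balls.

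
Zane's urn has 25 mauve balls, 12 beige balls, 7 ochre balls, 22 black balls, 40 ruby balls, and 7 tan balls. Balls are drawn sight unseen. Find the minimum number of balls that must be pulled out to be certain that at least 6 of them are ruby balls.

79

In the worst case for collecting ruby balls, every non-ruby ball comes out first.
There are 25 + 12 + 7 + 22 + 7 = 73 non-ruby balls altogether.
After those, each further ball must be ruby, so 73 + 6 = 79 draws guarantee 6 ruby balls.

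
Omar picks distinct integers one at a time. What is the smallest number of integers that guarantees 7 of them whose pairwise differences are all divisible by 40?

241

Integers whose pairwise differences are multiples of 40 are exactly those sharing a remainder mod 40. By the pigeonhole principle, the 40 residue classes mod 40 are the pigeonholes.
With 240 integers one could put 6 in each residue class and have no class reach 7.
The 241st integer pushes some class to 7, so 40·6 + 1 = 241.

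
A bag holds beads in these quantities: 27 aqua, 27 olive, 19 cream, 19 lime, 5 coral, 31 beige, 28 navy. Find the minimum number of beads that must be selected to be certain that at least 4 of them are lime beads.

141

In the worst case for collecting lime beads, every non-lime bead comes out first.
There are 27 + 27 + 19 + 5 + 31 + 28 = 137 non-lime beads altogether.
After those, each further bead must be lime, so 137 + 4 = 141 draws guarantee 4 lime beads.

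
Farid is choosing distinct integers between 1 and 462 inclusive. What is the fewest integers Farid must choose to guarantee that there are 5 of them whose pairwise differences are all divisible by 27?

109

Integers whose pairwise differences are multiples of 27 are exactly those sharing a remainder mod 27. The 27 residue classes mod 27 are the pigeonholes.
With 108 integers one could put 4 in each residue class and have no class reach 5.
The 109th integer pushes some class to 5, so 27·4 + 1 = 109.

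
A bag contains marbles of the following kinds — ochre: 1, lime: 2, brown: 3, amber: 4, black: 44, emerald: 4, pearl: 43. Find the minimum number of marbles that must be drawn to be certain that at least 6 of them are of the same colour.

An adversary could hand out at most 5 marbles per colour (5 colours run out sooner): 1 + 2 + 3 + 4 + 5 + 4 + 5 = 24 marbles and still no colour has 6.
One more marble lands in a colour already at 5, so 25 draws are enough and 24 are not.

25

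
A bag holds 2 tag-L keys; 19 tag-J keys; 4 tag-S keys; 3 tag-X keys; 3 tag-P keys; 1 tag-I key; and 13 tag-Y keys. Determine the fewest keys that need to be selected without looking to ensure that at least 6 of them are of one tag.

24

By pigeonhole, the 7 tags are the holes; the keys drawn are the pigeons.
To avoid 6 of any one tag, the worst case takes at most 5 of each tag, or every key of a tag that has fewer than 5.
That gives 2 + 5 + 4 + 3 + 3 + 1 + 5 = 23 keys with no tag reaching 6.
The next key forces some tag to 6, so 23 + 1 = 24.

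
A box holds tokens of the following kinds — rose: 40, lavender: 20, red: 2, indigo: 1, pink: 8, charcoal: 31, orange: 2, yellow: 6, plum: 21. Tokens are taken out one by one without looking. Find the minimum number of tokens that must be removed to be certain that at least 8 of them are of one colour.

The 9 colours are the holes; the tokens drawn are the pigeons.
To avoid 8 of any one colour, the worst case takes at most 7 of each colour, or every token of a colour that has fewer than 7.
That gives 7 + 7 + 2 + 1 + 7 + 7 + 2 + 6 + 7 = 46 tokens with no colour reaching 8.
The next token forces some colour to 8, so 46 + 1 = 47.

47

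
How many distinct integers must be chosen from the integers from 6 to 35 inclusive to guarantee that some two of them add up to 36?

19

A set avoiding the sum 36 can contain at most one of each pair {x, 36−x}, plus the 6 elements whose complement lies outside the range or equal to its own complement.
The integers 18, …, 35 (18 of them) are such a set: any two sum to at least 18+19 = 37 > 36.
Any 19th integer completes one of the 12 pairs, so 19 choices force a sum of 36.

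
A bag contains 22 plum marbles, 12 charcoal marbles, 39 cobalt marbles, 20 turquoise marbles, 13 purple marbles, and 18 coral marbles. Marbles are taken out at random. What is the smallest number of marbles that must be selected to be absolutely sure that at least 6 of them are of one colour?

31

By pigeonhole, put each drawn marble into a box by colour. The largest draw with every box below 6 takes min(count, 5) from each colour.
Σ min(cᵢ, 5) = 5 + 5 + 5 + 5 + 5 + 5 = 30.
Draw number 30 + 1 = 31 must push one box to 6.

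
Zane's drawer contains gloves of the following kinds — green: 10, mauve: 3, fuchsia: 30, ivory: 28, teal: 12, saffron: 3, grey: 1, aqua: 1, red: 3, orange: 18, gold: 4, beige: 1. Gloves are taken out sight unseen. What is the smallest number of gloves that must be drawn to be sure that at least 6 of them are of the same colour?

42

An adversary could hand out at most 5 gloves per colour (7 colours run out sooner): 5 + 3 + 5 + 5 + 5 + 3 + 1 + 1 + 3 + 5 + 4 + 1 = 41 gloves and still no colour has 6.
Pigeonhole: one more glove lands in a colour already at 5, so 42 draws are enough and 41 are not.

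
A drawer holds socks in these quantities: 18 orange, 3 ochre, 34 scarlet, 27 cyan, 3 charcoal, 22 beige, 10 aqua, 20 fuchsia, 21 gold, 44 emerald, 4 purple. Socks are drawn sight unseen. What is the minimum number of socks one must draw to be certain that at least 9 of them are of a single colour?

The 11 colours are the holes; the socks drawn are the pigeons.
To avoid 9 of any one colour, the worst case takes at most 8 of each colour, or every sock of a colour that has fewer than 8.
That gives 8 + 3 + 8 + 8 + 3 + 8 + 8 + 8 + 8 + 8 + 4 = 74 socks with no colour reaching 9.
The next sock forces some colour to 9, so 74 + 1 = 75.

75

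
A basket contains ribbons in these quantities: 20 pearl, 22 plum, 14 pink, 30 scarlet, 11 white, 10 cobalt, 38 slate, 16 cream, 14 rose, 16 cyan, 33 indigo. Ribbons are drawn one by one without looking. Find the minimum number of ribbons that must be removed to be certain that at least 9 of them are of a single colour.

89

An adversary could hand out at most 8 ribbons per colour: 8 + 8 + 8 + 8 + 8 + 8 + 8 + 8 + 8 + 8 + 8 = 88 ribbons and still no colour has 9.
One more ribbon lands in a colour already at 8, so 89 draws are enough and 88 are not.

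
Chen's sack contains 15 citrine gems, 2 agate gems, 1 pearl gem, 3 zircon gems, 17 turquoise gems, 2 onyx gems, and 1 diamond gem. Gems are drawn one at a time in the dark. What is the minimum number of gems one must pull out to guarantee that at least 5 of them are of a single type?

18

By pigeonhole, put each drawn gem into a box by type. The largest draw with every box below 5 takes min(count, 4) from each type; types with fewer than 4 contribute all they have.
Σ min(cᵢ, 4) = 4 + 2 + 1 + 3 + 4 + 2 + 1 = 17.
Draw number 17 + 1 = 18 must push one box to 5.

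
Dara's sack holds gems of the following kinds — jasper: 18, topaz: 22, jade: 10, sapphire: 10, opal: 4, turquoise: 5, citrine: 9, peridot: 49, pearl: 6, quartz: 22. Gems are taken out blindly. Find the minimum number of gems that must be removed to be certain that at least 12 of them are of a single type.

89

The 10 types are the holes; the gems drawn are the pigeons.
To avoid 12 of any one type, the worst case takes at most 11 of each type, or every gem of a type that has fewer than 11.
That gives 11 + 11 + 10 + 10 + 4 + 5 + 9 + 11 + 6 + 11 = 88 gems with no type reaching 12.
The next gem forces some type to 12, so 88 + 1 = 89.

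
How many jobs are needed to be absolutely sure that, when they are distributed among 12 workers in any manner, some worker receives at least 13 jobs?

With 144 jobs one could put exactly 12 in each of the 12 workers, and no worker would reach 13.
One more job must land in a worker that already has 12, giving it 13.
So 12 × 12 + 1 = 145 jobs are required.

145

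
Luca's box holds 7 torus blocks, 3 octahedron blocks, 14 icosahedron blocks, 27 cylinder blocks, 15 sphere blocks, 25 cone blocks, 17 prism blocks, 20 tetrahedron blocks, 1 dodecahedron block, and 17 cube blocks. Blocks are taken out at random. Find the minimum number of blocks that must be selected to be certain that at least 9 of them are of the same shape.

68

An adversary could hand out at most 8 blocks per shape (torus, octahedron, dodecahedron run out sooner): 7 + 3 + 8 + 8 + 8 + 8 + 8 + 8 + 1 + 8 = 67 blocks and still no shape has 9.
By the pigeonhole principle, one more block lands in a shape already at 8, so 68 draws are enough and 67 are not.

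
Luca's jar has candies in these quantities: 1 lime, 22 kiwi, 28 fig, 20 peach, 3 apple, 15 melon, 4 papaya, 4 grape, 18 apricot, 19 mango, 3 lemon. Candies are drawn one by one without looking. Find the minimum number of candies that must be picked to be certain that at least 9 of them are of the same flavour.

An adversary could hand out at most 8 candies per flavour (5 flavours run out sooner): 1 + 8 + 8 + 8 + 3 + 8 + 4 + 4 + 8 + 8 + 3 = 63 candies and still no flavour has 9.
Pigeonhole: one more candy lands in a flavour already at 8, so 64 draws are enough and 63 are not.

64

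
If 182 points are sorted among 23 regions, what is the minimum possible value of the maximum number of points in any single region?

8

The 23 regions are the holes and the 182 points are the pigeons.
If every region held at most 7 points, the total would be at most 23 × 7 = 161, which is less than 182.
So some region holds at least ⌈182/23⌉ = 8 points.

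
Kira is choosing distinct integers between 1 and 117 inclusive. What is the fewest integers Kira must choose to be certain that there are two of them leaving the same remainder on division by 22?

By the pigeonhole principle, the 22 residue classes mod 22 are the pigeonholes.
With 22 integers one could put 1 in each residue class and have no class reach 2.
The 23rd integer pushes some class to 2, so 22·1 + 1 = 23.

23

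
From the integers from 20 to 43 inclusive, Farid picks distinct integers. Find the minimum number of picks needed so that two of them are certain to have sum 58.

Two chosen integers sum to 58 exactly when both halves of some pair {x, 58−x} with 20 ≤ x ≤ 58−x ≤ 38 are chosen — 9 such pairs.
The remaining 6 elements (those with no distinct partner in range) can never complete a 58-sum, so the worst case takes all of them and one from each pair: 6 + 9 = 15.
Pigeonhole: the 16th integer has to be the second member of some pair, so 15 + 1 = 16.

16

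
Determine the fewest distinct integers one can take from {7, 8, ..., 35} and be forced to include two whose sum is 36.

19

Two chosen integers sum to 36 exactly when both halves of some pair {x, 36−x} with 7 ≤ x ≤ 36−x ≤ 29 are chosen — 11 such pairs.
The remaining 7 elements (those with no distinct partner in range) can never complete a 36-sum, so the worst case takes all of them and one from each pair: 7 + 11 = 18.
The 19th integer has to be the second member of some pair, so 18 + 1 = 19.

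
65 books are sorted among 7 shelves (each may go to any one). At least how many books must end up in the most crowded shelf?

10

By the pigeonhole principle, the 7 shelves are the holes and the 65 books are the pigeons.
If every shelf held at most 9 books, the total would be at most 7 × 9 = 63, which is less than 65.
So some shelf holds at least ⌈65/7⌉ = 10 books.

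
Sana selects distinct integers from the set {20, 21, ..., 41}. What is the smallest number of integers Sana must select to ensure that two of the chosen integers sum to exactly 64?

14

A set avoiding the sum 64 can contain at most one of each pair {x, 64−x}, plus the 4 elements whose complement lies outside the range or equal to its own complement.
The integers 20, …, 32 (13 of them) are such a set: any two sum to at least 20+21 = 41 and at most 31+32 = 63 < 64.
Pigeonhole: any 14th integer completes one of the 9 pairs, so 14 choices force a sum of 64.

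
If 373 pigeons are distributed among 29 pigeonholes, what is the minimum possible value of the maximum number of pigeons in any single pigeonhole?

The 29 pigeonholes are the holes and the 373 pigeons are the pigeons.
If every pigeonhole held at most 12 pigeons, the total would be at most 29 × 12 = 348, which is less than 373.
So some pigeonhole holds at least ⌈373/29⌉ = 13 pigeons.

13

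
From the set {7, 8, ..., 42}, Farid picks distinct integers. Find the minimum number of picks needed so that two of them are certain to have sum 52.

21

A set avoiding the sum 52 can contain at most one of each pair {x, 52−x}, plus the 4 elements whose complement lies outside the range or equal to its own complement.
The integers 7, …, 26 (20 of them) are such a set: any two sum to at least 7+8 = 15 and at most 25+26 = 51 < 52.
Any 21st integer completes one of the 16 pairs, so 21 choices force a sum of 52.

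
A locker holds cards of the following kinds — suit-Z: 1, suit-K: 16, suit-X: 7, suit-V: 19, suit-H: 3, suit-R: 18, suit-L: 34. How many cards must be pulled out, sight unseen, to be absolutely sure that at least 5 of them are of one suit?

An adversary could hand out at most 4 cards per suit (suit-Z, suit-H run out sooner): 1 + 4 + 4 + 4 + 3 + 4 + 4 = 24 cards and still no suit has 5.
One more card lands in a suit already at 4, so 25 draws are enough and 24 are not.

25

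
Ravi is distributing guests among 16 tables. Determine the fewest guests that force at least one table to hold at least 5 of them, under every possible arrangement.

65

With 64 guests one could put exactly 4 in each of the 16 tables, and no table would reach 5.
One more guest must land in a table that already has 4, giving it 5.
So 16 × 4 + 1 = 65 guests are required.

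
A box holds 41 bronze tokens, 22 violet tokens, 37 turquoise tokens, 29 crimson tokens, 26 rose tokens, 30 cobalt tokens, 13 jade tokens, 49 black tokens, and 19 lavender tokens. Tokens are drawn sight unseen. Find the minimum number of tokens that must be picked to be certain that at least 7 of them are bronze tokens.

In the worst case for collecting bronze tokens, every non-bronze token comes out first.
There are 22 + 37 + 29 + 26 + 30 + 13 + 49 + 19 = 225 non-bronze tokens altogether.
After those, each further token must be bronze, so 225 + 7 = 232 draws guarantee 7 bronze tokens.

232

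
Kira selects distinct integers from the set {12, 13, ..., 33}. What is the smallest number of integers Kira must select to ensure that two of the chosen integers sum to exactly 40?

A set avoiding the sum 40 can contain at most one of each pair {x, 40−x}, plus the 6 elements whose complement lies outside the range or equal to its own complement.
The integers 20, …, 33 (14 of them) are such a set: any two sum to at least 20+21 = 41 > 40.
Pigeonhole: any 15th integer completes one of the 8 pairs, so 15 choices force a sum of 40.

15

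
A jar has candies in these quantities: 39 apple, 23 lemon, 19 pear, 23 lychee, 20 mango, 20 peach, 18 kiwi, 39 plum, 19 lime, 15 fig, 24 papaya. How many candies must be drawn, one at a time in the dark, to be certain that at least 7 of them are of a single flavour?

The 11 flavours are the holes; the candies drawn are the pigeons.
To avoid 7 of any one flavour, the worst case takes at most 6 of each flavour.
That gives 6 + 6 + 6 + 6 + 6 + 6 + 6 + 6 + 6 + 6 + 6 = 66 candies with no flavour reaching 7.
The next candy forces some flavour to 7, so 66 + 1 = 67.

67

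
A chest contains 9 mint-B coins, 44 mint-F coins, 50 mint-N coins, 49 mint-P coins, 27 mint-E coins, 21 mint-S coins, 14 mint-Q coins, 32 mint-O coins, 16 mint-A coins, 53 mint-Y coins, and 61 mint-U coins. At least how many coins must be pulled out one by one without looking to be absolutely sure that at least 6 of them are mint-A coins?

366

In the worst case for collecting mint-A coins, every non-mint-A coin comes out first.
There are 9 + 44 + 50 + 49 + 27 + 21 + 14 + 32 + 53 + 61 = 360 non-mint-A coins altogether.
After those, each further coin must be mint-A, so 360 + 6 = 366 draws guarantee 6 mint-A coins.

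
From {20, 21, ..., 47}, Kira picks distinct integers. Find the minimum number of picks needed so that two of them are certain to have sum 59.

19

Two chosen integers sum to 59 exactly when both halves of some pair {x, 59−x} with 20 ≤ x ≤ 59−x ≤ 39 are chosen — 10 such pairs.
The remaining 8 elements (those with no distinct partner in range) can never complete a 59-sum, so the worst case takes all of them and one from each pair: 8 + 10 = 18.
By the pigeonhole principle, the 19th integer has to be the second member of some pair, so 18 + 1 = 19.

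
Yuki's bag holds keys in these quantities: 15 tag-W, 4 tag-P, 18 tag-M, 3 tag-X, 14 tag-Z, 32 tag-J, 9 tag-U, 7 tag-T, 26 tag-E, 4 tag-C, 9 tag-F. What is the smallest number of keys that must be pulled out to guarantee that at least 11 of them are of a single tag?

The 11 tags are the holes; the keys drawn are the pigeons.
To avoid 11 of any one tag, the worst case takes at most 10 of each tag, or every key of a tag that has fewer than 10.
That gives 10 + 4 + 10 + 3 + 10 + 10 + 9 + 7 + 10 + 4 + 9 = 86 keys with no tag reaching 11.
The next key forces some tag to 11, so 86 + 1 = 87.

87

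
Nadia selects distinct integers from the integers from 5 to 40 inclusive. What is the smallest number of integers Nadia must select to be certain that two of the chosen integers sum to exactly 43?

A set avoiding the sum 43 can contain at most one of each pair {x, 43−x}, plus the 2 elements whose complement lies outside the range.
The integers 22, …, 40 (19 of them) are such a set: any two sum to at least 22+23 = 45 > 43.
By pigeonhole, any 20th integer completes one of the 17 pairs, so 20 choices force a sum of 43.

20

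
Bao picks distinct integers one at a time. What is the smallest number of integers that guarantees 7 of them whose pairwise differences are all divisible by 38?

Integers whose pairwise differences are multiples of 38 are exactly those sharing a remainder mod 38. The 38 residue classes mod 38 are the pigeonholes.
With 228 integers one could put 6 in each residue class and have no class reach 7.
The 229th integer pushes some class to 7, so 38·6 + 1 = 229.

229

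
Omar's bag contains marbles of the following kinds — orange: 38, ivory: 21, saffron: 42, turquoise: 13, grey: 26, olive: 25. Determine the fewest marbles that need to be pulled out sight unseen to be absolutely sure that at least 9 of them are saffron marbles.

132

In the worst case for collecting saffron marbles, every non-saffron marble comes out first.
There are 38 + 21 + 13 + 26 + 25 = 123 non-saffron marbles altogether.
After those, each further marble must be saffron, so 123 + 9 = 132 draws guarantee 9 saffron marbles.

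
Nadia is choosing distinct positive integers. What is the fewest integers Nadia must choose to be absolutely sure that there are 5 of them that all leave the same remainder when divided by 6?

25

By the pigeonhole principle, the 6 residue classes mod 6 are the pigeonholes.
With 24 integers one could put 4 in each residue class and have no class reach 5.
The 25th integer pushes some class to 5, so 6·4 + 1 = 25.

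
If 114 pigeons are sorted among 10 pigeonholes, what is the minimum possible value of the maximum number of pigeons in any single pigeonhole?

By pigeonhole, the 10 pigeonholes are the holes and the 114 pigeons are the pigeons.
If every pigeonhole held at most 11 pigeons, the total would be at most 10 × 11 = 110, which is less than 114.
So some pigeonhole holds at least ⌈114/10⌉ = 12 pigeons.

12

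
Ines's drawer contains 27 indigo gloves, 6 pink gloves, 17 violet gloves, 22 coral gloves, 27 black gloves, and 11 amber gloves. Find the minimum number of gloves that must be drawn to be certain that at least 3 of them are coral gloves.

In the worst case for collecting coral gloves, every non-coral glove comes out first.
There are 27 + 6 + 17 + 27 + 11 = 88 non-coral gloves altogether.
After those, each further glove must be coral, so 88 + 3 = 91 draws guarantee 3 coral gloves.

91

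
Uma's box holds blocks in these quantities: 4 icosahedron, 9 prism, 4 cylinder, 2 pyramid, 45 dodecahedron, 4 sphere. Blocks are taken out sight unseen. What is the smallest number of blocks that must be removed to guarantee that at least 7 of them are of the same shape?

Pigeonhole: put each drawn block into a box by shape. The largest draw with every box below 7 takes min(count, 6) from each shape; shapes with fewer than 6 contribute all they have.
Σ min(cᵢ, 6) = 4 + 6 + 4 + 2 + 6 + 4 = 26.
Draw number 26 + 1 = 27 must push one box to 7.

27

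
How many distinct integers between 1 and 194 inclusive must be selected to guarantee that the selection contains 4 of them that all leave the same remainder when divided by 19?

58

By the pigeonhole principle, the 19 residue classes mod 19 are the pigeonholes.
With 57 integers one could put 3 in each residue class and have no class reach 4.
The 58th integer pushes some class to 4, so 19·3 + 1 = 58.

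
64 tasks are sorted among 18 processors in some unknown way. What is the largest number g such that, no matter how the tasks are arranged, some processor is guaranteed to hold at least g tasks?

4

The 18 processors are the holes and the 64 tasks are the pigeons.
If every processor held at most 3 tasks, the total would be at most 18 × 3 = 54, which is less than 64.
So some processor holds at least ⌈64/18⌉ = 4 tasks.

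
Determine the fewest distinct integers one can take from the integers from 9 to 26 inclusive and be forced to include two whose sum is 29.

13

Two chosen integers sum to 29 exactly when both halves of some pair {x, 29−x} with 9 ≤ x ≤ 29−x ≤ 20 are chosen — 6 such pairs.
The remaining 6 elements (those with no distinct partner in range) can never complete a 29-sum, so the worst case takes all of them and one from each pair: 6 + 6 = 12.
By the pigeonhole principle, the 13th integer has to be the second member of some pair, so 12 + 1 = 13.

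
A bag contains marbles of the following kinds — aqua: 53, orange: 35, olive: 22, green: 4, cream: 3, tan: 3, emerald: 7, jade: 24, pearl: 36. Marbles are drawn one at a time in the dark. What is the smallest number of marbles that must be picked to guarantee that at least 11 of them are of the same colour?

Pigeonhole: put each drawn marble into a box by colour. The largest draw with every box below 11 takes min(count, 10) from each colour; colours with fewer than 10 contribute all they have.
Σ min(cᵢ, 10) = 10 + 10 + 10 + 4 + 3 + 3 + 7 + 10 + 10 = 67.
Draw number 67 + 1 = 68 must push one box to 11.

68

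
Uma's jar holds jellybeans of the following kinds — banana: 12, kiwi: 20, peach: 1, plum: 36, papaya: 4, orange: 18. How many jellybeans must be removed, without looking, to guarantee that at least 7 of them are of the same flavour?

An adversary could hand out at most 6 jellybeans per flavour (peach, papaya run out sooner): 6 + 6 + 1 + 6 + 4 + 6 = 29 jellybeans and still no flavour has 7.
One more jellybean lands in a flavour already at 6, so 30 draws are enough and 29 are not.

30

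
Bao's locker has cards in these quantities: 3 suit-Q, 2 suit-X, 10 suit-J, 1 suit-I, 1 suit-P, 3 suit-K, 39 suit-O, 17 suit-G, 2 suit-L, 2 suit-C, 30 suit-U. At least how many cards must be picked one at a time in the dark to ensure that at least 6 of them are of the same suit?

An adversary could hand out at most 5 cards per suit (7 suits run out sooner): 3 + 2 + 5 + 1 + 1 + 3 + 5 + 5 + 2 + 2 + 5 = 34 cards and still no suit has 6.
Pigeonhole: one more card lands in a suit already at 5, so 35 draws are enough and 34 are not.

35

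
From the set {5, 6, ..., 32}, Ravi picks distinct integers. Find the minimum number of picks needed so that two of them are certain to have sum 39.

16

A set avoiding the sum 39 can contain at most one of each pair {x, 39−x}, plus the 2 elements whose complement lies outside the range.
The integers 5, …, 19 (15 of them) are such a set: any two sum to at least 5+6 = 11 and at most 18+19 = 37 < 39.
By the pigeonhole principle, any 16th integer completes one of the 13 pairs, so 16 choices force a sum of 39.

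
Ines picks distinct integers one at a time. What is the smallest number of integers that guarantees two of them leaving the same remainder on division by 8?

By pigeonhole, the 8 residue classes mod 8 are the pigeonholes.
With 8 integers one could put 1 in each residue class and have no class reach 2.
The 9th integer pushes some class to 2, so 8·1 + 1 = 9.

9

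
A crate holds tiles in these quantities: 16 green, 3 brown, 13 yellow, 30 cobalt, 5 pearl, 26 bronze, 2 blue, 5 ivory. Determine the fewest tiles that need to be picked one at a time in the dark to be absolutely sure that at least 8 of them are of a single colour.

By the pigeonhole principle, put each drawn tile into a box by colour. The largest draw with every box below 8 takes min(count, 7) from each colour; colours with fewer than 7 contribute all they have.
Σ min(cᵢ, 7) = 7 + 3 + 7 + 7 + 5 + 7 + 2 + 5 = 43.
Draw number 43 + 1 = 44 must push one box to 8.

44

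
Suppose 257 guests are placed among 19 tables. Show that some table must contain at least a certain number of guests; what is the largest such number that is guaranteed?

14

By the pigeonhole principle, the 19 tables are the holes and the 257 guests are the pigeons.
If every table held at most 13 guests, the total would be at most 19 × 13 = 247, which is less than 257.
So some table holds at least ⌈257/19⌉ = 14 guests.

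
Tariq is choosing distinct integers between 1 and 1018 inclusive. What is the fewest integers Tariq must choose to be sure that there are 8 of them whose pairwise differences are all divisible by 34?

Integers whose pairwise differences are multiples of 34 are exactly those sharing a remainder mod 34. The 34 residue classes mod 34 are the pigeonholes.
With 238 integers one could put 7 in each residue class and have no class reach 8.
The 239th integer pushes some class to 8, so 34·7 + 1 = 239.

239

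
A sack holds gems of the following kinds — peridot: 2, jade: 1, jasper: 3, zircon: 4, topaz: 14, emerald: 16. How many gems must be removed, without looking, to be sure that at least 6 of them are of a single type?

21

Pigeonhole: the 6 types are the holes; the gems drawn are the pigeons.
To avoid 6 of any one type, the worst case takes at most 5 of each type, or every gem of a type that has fewer than 5.
That gives 2 + 1 + 3 + 4 + 5 + 5 = 20 gems with no type reaching 6.
The next gem forces some type to 6, so 20 + 1 = 21.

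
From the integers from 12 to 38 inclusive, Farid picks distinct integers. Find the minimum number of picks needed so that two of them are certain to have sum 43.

Group the elements by complementary pair {x, 43−x}: {12,31}, {13,30}, {14,29}, …, giving 10 two-element pairs and 7 integers whose partner 43−x falls outside [12,38].
Treating each of those 17 groups as a pigeonhole, one can pick one integer per group — 17 integers — with no two summing to 43.
The 18th integer lands in an occupied pair, forcing a sum of 43.

18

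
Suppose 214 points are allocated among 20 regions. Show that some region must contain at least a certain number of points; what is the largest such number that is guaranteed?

The 20 regions are the holes and the 214 points are the pigeons.
If every region held at most 10 points, the total would be at most 20 × 10 = 200, which is less than 214.
So some region holds at least ⌈214/20⌉ = 11 points.

11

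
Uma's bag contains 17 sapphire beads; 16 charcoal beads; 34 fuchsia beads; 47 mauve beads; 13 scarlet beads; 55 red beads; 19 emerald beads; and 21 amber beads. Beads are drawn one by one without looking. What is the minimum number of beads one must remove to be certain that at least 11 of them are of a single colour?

Pigeonhole: put each drawn bead into a box by colour. The largest draw with every box below 11 takes min(count, 10) from each colour.
Σ min(cᵢ, 10) = 10 + 10 + 10 + 10 + 10 + 10 + 10 + 10 = 80.
Draw number 80 + 1 = 81 must push one box to 11.

81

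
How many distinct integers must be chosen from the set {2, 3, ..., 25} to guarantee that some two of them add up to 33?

16

Group the elements by complementary pair {x, 33−x}: {8,25}, {9,24}, {10,23}, …, giving 9 two-element pairs and 6 integers whose partner 33−x falls outside [2,25].
By the pigeonhole principle, treating each of those 15 groups as a pigeonhole, one can pick one integer per group — 15 integers — with no two summing to 33.
The 16th integer lands in an occupied pair, forcing a sum of 33.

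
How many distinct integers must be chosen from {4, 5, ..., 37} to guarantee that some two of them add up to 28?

25

A set avoiding the sum 28 can contain at most one of each pair {x, 28−x}, plus the 14 elements whose complement lies outside the range or equal to its own complement.
The integers 14, …, 37 (24 of them) are such a set: any two sum to at least 14+15 = 29 > 28.
Pigeonhole: any 25th integer completes one of the 10 pairs, so 25 choices force a sum of 28.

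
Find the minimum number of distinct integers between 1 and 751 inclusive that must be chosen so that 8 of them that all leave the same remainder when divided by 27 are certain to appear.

190

The 27 residue classes mod 27 are the pigeonholes.
With 189 integers one could put 7 in each residue class and have no class reach 8.
The 190th integer pushes some class to 8, so 27·7 + 1 = 190.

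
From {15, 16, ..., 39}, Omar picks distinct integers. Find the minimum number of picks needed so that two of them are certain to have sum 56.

15

Two chosen integers sum to 56 exactly when both halves of some pair {x, 56−x} with 17 ≤ x ≤ 56−x ≤ 39 are chosen — 11 such pairs.
The remaining 3 elements (those with no distinct partner in range) can never complete a 56-sum, so the worst case takes all of them and one from each pair: 3 + 11 = 14.
The 15th integer has to be the second member of some pair, so 14 + 1 = 15.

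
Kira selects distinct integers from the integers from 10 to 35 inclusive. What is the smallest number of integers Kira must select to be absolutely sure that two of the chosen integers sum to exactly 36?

A set avoiding the sum 36 can contain at most one of each pair {x, 36−x}, plus the 10 elements whose complement lies outside the range or equal to its own complement.
The integers 18, …, 35 (18 of them) are such a set: any two sum to at least 18+19 = 37 > 36.
By the pigeonhole principle, any 19th integer completes one of the 8 pairs, so 19 choices force a sum of 36.

19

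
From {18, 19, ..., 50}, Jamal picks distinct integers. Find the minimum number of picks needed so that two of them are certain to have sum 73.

A set avoiding the sum 73 can contain at most one of each pair {x, 73−x}, plus the 5 elements whose complement lies outside the range.
The integers 18, …, 36 (19 of them) are such a set: any two sum to at least 18+19 = 37 and at most 35+36 = 71 < 73.
Any 20th integer completes one of the 14 pairs, so 20 choices force a sum of 73.

20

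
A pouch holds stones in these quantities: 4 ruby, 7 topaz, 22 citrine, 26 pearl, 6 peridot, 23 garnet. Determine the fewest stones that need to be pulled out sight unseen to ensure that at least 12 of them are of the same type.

51

By the pigeonhole principle, put each drawn stone into a box by type. The largest draw with every box below 12 takes min(count, 11) from each type; types with fewer than 11 contribute all they have.
Σ min(cᵢ, 11) = 4 + 7 + 11 + 11 + 6 + 11 = 50.
Draw number 50 + 1 = 51 must push one box to 12.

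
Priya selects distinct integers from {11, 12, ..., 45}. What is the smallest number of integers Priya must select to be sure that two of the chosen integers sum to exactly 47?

23

Two chosen integers sum to 47 exactly when both halves of some pair {x, 47−x} with 11 ≤ x ≤ 47−x ≤ 36 are chosen — 13 such pairs.
The remaining 9 elements (those with no distinct partner in range) can never complete a 47-sum, so the worst case takes all of them and one from each pair: 9 + 13 = 22.
By pigeonhole, the 23rd integer has to be the second member of some pair, so 22 + 1 = 23.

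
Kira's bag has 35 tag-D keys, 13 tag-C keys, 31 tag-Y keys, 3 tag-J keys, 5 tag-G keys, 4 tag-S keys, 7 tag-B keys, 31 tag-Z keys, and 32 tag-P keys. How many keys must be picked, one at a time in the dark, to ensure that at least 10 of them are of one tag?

65

By pigeonhole, the 9 tags are the holes; the keys drawn are the pigeons.
To avoid 10 of any one tag, the worst case takes at most 9 of each tag, or every key of a tag that has fewer than 9.
That gives 9 + 9 + 9 + 3 + 5 + 4 + 7 + 9 + 9 = 64 keys with no tag reaching 10.
The next key forces some tag to 10, so 64 + 1 = 65.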